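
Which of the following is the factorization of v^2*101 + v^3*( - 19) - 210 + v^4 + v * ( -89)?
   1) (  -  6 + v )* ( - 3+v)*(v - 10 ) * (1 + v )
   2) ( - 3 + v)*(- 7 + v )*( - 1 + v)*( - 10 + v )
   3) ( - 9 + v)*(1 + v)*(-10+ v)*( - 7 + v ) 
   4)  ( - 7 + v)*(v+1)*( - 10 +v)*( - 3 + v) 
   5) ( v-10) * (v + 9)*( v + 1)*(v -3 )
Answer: 4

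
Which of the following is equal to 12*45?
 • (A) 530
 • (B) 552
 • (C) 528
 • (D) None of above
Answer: D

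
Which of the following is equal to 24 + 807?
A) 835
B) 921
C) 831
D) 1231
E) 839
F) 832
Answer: C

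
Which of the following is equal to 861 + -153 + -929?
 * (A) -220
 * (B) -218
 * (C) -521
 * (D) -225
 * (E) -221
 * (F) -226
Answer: E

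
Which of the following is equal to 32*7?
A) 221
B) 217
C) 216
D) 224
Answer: D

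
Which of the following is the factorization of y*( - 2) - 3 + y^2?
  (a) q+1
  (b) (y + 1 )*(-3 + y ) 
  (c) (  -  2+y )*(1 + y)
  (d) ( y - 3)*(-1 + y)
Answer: b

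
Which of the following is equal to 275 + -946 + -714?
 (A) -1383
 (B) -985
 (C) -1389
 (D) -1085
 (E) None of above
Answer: E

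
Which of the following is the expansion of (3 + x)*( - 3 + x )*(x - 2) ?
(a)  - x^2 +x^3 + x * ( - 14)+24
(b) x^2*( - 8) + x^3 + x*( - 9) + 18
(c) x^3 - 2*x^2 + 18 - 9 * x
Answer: c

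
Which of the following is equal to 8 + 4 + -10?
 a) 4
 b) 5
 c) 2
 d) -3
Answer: c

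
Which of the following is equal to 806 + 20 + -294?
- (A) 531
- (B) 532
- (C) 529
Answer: B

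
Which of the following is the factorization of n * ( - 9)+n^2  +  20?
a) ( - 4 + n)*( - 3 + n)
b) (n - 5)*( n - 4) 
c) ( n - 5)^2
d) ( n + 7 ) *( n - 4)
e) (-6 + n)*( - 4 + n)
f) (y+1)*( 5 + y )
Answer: b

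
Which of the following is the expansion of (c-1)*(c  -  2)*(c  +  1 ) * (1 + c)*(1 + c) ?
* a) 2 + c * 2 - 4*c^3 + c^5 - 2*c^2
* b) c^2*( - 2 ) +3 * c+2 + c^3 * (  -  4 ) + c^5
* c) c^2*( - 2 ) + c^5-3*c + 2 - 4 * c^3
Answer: b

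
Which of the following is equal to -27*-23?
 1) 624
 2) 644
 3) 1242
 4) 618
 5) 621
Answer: 5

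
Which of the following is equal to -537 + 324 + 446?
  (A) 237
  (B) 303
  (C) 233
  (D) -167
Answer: C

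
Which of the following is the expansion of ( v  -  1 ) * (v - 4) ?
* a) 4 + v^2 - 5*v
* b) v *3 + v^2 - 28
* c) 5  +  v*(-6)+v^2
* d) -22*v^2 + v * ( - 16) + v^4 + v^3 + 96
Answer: a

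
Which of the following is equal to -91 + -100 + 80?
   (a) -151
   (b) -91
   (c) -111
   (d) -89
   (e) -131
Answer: c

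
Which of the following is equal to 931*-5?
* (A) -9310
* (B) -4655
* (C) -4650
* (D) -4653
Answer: B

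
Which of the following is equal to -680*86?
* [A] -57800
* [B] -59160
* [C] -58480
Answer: C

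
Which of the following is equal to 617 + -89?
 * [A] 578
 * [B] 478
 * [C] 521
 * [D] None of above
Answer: D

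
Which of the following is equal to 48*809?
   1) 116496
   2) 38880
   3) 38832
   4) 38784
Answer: 3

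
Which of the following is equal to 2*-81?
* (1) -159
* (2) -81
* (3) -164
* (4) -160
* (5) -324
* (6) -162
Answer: 6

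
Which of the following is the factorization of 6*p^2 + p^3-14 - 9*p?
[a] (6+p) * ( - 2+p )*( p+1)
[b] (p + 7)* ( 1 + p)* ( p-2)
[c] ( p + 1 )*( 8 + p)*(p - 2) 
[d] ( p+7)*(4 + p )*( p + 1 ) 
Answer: b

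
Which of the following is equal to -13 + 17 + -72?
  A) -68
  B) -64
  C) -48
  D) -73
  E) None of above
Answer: A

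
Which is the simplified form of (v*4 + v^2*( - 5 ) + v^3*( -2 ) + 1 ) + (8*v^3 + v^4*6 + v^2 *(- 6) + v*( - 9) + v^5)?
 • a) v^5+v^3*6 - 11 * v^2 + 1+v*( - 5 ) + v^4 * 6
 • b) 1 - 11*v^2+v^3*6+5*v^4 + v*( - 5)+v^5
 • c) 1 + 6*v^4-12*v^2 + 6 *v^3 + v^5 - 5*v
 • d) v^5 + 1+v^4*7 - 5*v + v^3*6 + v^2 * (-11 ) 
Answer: a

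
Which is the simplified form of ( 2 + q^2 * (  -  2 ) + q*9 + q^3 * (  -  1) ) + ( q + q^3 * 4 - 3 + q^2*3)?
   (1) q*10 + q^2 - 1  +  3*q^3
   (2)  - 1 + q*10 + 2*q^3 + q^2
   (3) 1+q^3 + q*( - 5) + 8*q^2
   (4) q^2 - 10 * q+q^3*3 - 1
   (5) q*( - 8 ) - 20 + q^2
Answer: 1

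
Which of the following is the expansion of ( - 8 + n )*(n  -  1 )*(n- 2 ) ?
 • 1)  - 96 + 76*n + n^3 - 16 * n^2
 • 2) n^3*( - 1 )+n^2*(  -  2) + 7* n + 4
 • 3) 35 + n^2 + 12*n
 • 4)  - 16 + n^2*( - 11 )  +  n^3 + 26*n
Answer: 4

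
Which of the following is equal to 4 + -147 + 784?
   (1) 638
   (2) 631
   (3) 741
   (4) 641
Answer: 4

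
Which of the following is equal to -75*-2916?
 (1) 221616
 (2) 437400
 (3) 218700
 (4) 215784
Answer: 3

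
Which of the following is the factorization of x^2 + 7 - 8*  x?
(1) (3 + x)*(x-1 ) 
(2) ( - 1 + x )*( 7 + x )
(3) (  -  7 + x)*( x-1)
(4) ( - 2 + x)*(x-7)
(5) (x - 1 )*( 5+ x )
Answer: 3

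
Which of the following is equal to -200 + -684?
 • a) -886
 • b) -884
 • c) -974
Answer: b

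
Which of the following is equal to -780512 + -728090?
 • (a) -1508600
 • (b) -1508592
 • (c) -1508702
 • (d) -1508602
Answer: d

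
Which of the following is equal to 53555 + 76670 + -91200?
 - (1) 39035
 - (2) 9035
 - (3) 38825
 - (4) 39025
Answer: 4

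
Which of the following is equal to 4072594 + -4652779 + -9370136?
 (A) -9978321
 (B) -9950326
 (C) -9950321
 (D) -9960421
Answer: C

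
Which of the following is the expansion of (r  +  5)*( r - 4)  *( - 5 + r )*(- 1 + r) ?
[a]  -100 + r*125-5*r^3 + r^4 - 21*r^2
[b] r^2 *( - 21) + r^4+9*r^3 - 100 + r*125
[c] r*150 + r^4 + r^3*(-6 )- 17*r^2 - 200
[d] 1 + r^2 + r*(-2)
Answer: a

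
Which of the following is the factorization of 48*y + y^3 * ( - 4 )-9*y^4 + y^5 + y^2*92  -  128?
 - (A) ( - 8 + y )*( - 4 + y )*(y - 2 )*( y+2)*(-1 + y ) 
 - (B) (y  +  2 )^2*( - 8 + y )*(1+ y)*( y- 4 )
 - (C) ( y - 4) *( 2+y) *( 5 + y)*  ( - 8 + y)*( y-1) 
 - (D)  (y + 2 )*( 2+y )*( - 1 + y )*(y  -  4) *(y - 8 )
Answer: D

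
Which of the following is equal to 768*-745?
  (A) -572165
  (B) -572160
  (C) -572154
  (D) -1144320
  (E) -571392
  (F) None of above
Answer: B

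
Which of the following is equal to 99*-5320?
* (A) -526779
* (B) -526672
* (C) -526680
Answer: C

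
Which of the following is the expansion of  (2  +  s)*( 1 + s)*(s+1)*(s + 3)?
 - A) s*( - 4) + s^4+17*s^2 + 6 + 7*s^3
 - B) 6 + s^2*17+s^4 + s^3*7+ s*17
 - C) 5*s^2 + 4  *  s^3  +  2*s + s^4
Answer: B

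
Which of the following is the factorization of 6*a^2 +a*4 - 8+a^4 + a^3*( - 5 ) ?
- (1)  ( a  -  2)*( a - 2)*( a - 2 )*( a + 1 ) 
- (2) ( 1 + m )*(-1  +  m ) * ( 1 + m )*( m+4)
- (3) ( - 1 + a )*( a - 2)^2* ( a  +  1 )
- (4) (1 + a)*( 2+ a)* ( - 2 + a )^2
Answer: 1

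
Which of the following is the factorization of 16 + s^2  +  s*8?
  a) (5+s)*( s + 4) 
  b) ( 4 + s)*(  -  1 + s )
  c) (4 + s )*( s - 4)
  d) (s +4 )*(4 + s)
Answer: d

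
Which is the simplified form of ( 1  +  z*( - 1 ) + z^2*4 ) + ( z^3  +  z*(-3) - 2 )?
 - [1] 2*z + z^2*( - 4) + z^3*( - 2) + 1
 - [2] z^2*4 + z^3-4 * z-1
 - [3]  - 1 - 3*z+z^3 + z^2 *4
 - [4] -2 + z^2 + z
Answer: 2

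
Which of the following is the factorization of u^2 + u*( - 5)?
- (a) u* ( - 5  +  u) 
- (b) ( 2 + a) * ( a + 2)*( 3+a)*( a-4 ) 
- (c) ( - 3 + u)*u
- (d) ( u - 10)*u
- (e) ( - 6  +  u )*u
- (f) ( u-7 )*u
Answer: a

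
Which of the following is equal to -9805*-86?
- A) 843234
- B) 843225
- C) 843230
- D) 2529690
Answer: C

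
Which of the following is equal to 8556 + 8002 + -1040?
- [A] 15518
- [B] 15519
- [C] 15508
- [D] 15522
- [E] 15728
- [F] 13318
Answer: A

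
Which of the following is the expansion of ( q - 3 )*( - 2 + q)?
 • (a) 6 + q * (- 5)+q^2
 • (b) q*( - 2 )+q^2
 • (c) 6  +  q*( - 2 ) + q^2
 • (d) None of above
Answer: a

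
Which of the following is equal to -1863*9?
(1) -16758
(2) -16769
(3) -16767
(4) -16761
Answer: 3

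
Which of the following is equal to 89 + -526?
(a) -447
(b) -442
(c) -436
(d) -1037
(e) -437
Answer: e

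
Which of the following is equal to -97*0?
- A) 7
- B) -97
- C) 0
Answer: C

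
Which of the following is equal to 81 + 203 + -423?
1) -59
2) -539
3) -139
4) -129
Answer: 3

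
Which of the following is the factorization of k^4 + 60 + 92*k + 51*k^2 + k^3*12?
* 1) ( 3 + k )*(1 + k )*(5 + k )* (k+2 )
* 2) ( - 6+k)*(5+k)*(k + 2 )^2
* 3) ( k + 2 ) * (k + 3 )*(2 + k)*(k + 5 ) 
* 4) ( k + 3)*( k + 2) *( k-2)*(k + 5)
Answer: 3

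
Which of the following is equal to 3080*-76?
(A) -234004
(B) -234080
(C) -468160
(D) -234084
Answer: B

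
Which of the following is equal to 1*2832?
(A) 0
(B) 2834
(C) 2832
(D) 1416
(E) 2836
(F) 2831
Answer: C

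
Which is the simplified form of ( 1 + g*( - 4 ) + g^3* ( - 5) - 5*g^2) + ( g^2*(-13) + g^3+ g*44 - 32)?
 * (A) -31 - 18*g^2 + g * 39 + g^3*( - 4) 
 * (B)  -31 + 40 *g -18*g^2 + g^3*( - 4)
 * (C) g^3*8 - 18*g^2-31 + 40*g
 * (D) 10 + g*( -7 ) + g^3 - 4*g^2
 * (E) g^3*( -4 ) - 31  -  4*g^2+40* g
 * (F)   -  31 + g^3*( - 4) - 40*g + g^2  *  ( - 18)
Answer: B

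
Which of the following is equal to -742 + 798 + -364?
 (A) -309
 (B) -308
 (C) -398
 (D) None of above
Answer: B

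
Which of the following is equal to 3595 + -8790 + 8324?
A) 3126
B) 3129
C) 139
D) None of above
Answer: B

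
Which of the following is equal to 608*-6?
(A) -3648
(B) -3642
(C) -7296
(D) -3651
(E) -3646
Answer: A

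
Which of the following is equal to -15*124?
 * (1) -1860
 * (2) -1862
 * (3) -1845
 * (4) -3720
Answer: 1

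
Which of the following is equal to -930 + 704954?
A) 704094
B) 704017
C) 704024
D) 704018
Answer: C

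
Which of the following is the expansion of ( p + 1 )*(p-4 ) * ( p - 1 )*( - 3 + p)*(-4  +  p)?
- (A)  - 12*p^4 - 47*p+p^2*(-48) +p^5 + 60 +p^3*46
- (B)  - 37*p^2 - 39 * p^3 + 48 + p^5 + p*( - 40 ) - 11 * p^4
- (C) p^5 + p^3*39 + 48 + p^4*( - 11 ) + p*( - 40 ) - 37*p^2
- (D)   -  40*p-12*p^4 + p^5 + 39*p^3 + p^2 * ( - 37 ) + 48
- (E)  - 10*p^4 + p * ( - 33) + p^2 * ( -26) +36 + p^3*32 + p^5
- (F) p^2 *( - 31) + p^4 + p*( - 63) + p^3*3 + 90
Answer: C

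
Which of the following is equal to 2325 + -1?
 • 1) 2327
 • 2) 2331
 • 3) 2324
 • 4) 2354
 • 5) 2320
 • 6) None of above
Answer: 3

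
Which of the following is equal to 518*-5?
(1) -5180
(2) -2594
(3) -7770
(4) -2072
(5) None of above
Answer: 5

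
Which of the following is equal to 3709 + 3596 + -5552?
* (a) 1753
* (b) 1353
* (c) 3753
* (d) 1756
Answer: a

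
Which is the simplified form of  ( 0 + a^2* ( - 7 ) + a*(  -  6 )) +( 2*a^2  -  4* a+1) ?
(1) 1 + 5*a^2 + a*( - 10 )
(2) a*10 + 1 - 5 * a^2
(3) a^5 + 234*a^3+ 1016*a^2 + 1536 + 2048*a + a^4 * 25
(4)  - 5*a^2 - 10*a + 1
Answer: 4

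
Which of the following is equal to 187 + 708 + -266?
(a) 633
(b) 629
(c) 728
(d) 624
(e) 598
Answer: b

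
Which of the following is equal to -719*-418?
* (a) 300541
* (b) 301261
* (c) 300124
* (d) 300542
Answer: d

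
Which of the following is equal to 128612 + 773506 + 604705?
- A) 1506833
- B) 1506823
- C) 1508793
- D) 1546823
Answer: B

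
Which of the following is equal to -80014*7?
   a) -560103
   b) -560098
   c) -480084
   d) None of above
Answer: b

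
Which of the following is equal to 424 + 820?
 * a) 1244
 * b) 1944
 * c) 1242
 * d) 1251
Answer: a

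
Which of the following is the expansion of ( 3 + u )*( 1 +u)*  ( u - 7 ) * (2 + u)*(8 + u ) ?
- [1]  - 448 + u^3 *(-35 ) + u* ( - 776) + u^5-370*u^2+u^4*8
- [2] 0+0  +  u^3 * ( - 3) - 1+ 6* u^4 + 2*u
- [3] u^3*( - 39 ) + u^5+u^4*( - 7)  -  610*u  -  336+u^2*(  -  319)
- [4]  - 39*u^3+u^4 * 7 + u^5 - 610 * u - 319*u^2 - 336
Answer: 4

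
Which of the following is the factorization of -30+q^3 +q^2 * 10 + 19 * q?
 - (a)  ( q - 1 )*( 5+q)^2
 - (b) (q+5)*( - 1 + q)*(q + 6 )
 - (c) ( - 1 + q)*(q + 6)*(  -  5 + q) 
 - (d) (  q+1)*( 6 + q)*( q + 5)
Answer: b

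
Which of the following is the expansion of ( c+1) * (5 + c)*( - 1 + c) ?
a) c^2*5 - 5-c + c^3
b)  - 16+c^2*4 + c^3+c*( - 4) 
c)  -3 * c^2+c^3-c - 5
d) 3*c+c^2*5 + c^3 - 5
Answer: a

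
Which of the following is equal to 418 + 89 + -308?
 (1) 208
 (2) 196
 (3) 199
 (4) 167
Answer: 3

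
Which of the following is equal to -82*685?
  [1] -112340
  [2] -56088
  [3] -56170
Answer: 3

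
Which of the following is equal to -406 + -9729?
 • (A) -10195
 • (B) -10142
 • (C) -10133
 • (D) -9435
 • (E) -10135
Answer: E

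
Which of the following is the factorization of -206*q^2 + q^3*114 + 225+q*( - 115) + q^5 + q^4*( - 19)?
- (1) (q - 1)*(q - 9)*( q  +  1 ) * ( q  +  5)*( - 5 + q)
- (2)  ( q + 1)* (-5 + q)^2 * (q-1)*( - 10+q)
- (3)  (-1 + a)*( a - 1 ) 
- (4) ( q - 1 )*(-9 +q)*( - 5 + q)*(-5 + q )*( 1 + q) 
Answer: 4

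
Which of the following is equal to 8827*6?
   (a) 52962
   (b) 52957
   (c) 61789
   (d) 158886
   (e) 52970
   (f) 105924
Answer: a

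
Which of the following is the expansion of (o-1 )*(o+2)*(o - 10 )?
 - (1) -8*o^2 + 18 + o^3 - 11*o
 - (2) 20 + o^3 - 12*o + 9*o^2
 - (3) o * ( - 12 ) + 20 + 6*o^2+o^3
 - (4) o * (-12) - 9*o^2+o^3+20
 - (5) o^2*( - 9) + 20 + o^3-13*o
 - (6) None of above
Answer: 4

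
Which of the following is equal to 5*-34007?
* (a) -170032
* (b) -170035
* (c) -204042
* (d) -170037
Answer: b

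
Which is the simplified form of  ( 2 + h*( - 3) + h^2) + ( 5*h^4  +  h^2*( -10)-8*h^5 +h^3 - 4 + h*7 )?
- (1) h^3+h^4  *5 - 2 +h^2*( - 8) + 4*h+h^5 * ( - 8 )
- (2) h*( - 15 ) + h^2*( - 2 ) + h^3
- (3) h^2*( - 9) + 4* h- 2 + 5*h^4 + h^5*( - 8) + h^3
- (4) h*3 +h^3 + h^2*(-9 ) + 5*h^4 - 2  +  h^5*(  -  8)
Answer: 3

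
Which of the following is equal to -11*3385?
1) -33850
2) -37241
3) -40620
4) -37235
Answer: 4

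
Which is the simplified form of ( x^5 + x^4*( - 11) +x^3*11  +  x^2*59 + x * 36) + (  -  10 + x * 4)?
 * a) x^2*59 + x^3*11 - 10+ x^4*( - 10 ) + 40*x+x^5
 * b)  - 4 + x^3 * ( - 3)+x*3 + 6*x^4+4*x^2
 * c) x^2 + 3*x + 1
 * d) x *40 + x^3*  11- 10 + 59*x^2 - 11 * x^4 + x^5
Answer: d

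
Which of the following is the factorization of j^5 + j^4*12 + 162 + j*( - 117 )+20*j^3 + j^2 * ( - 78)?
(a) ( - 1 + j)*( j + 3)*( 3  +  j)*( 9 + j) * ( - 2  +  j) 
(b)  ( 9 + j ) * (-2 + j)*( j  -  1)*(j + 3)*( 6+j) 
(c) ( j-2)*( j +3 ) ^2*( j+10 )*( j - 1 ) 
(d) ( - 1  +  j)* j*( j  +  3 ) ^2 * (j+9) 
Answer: a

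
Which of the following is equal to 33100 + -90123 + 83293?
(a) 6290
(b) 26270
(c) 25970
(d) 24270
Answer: b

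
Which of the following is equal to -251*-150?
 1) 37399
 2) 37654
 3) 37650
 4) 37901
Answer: 3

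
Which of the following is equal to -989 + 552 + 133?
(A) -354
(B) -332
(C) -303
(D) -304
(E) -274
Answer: D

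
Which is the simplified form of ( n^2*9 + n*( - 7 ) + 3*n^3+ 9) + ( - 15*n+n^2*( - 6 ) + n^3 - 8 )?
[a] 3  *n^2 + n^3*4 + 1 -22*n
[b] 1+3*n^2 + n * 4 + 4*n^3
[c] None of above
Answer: a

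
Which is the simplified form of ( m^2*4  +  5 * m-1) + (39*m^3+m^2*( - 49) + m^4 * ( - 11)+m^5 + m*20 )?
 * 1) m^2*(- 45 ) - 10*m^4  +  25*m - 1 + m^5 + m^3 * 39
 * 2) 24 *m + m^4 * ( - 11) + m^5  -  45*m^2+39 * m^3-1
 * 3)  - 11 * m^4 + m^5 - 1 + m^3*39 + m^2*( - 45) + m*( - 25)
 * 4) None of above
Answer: 4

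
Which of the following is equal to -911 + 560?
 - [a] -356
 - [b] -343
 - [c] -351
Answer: c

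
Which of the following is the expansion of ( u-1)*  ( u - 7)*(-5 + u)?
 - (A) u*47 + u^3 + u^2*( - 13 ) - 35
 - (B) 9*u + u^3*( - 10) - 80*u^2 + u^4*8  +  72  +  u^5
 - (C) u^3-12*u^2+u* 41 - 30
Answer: A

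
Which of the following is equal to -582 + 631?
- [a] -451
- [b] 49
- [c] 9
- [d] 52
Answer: b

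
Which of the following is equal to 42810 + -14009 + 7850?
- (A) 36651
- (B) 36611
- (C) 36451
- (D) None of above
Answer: A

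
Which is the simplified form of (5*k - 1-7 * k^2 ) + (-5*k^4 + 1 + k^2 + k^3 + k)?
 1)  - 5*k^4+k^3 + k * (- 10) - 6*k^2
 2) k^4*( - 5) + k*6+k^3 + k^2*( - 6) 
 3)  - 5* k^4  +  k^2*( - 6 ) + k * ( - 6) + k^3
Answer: 2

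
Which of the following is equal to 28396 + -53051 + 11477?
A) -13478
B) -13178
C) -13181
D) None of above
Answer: B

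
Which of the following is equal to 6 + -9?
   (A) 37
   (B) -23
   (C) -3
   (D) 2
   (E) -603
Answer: C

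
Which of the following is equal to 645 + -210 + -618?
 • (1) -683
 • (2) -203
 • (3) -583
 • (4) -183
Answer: 4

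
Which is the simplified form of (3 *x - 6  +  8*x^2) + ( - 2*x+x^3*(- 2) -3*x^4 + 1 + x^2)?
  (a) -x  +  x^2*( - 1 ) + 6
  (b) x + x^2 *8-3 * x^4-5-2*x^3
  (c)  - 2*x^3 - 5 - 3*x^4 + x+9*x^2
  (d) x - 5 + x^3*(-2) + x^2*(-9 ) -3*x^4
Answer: c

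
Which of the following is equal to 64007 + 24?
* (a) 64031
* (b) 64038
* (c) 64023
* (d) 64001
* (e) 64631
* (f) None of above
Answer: a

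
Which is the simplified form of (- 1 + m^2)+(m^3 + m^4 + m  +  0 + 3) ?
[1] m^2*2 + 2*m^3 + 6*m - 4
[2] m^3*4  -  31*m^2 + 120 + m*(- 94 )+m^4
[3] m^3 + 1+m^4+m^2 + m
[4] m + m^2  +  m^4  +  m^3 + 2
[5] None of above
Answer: 4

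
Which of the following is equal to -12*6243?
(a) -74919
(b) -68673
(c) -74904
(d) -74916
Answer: d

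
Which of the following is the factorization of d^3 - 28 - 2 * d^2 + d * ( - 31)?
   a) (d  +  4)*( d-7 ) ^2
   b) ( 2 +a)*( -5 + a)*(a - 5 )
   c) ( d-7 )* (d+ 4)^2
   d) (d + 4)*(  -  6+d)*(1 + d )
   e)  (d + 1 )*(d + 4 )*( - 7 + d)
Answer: e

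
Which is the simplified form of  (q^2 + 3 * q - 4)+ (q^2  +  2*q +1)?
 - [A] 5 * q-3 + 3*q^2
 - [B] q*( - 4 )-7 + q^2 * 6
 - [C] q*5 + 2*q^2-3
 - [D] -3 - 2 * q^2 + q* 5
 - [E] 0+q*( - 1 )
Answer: C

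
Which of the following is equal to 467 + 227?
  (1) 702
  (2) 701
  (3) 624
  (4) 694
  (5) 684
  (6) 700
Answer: 4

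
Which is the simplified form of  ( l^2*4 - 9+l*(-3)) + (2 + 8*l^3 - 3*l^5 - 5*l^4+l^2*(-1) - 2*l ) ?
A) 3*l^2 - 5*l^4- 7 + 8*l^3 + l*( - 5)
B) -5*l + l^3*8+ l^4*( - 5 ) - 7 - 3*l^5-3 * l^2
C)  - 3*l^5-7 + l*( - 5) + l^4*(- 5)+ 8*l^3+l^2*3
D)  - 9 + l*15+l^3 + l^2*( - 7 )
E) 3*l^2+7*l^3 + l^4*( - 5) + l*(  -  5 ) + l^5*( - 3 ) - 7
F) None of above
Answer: C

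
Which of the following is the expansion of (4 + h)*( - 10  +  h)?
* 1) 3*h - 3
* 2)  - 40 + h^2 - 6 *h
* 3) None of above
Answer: 2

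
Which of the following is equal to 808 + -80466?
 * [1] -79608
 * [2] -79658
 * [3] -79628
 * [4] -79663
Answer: 2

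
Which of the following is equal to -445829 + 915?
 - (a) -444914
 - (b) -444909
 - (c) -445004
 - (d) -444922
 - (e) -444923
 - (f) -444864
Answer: a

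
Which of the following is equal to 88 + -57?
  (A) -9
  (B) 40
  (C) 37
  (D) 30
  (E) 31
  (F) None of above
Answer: E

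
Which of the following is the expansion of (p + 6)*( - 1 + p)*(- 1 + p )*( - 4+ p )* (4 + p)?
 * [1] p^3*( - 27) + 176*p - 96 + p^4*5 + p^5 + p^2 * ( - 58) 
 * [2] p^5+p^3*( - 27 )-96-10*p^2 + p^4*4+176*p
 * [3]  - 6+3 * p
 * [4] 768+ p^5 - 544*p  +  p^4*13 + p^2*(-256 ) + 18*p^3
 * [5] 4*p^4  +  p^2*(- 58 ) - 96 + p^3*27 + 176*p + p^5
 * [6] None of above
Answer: 6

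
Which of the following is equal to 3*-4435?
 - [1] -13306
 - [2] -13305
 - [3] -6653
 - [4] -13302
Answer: 2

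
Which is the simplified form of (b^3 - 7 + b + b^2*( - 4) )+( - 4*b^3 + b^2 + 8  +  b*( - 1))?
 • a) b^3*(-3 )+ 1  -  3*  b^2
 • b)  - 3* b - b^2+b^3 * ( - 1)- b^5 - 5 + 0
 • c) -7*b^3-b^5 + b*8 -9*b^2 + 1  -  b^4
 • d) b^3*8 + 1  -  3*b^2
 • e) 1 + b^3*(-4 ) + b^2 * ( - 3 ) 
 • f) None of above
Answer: a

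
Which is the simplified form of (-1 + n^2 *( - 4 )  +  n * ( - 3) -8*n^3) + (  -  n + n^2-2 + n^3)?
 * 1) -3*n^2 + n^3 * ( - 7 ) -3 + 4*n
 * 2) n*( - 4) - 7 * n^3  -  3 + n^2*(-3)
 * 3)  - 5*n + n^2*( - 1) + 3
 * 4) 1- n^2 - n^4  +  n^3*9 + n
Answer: 2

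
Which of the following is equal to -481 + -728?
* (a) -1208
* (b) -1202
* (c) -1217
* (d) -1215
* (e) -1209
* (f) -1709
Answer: e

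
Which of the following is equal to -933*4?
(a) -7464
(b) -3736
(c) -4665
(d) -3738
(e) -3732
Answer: e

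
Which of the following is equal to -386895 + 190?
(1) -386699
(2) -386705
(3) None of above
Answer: 2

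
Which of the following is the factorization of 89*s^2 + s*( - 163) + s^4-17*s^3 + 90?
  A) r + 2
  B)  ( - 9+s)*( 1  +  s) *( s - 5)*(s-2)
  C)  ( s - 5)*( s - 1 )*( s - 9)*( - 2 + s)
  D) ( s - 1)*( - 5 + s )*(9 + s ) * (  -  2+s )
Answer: C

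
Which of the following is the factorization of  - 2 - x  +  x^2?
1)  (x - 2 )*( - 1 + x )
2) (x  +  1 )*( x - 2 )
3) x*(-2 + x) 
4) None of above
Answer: 2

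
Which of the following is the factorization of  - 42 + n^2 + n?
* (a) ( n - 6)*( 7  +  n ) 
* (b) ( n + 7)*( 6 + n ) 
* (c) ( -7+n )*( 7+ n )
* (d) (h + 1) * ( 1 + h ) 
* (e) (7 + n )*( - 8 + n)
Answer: a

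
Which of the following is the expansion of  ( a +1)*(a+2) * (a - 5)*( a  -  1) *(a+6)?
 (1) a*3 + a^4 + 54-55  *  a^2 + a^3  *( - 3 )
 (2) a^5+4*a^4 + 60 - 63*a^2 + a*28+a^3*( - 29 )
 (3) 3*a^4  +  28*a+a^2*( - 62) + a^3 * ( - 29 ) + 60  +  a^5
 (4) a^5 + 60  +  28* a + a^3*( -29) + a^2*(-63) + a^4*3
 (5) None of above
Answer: 4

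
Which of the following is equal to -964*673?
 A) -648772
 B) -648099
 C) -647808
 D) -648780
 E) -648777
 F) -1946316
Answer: A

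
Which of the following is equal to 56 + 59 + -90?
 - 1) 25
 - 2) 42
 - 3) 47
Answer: 1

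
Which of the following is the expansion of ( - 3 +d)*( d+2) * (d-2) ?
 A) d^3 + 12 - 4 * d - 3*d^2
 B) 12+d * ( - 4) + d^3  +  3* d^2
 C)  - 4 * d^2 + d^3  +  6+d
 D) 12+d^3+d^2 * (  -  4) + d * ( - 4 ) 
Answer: A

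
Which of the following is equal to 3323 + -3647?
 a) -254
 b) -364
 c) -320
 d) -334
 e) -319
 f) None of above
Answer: f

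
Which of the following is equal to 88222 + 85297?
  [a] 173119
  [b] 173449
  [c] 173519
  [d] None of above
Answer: c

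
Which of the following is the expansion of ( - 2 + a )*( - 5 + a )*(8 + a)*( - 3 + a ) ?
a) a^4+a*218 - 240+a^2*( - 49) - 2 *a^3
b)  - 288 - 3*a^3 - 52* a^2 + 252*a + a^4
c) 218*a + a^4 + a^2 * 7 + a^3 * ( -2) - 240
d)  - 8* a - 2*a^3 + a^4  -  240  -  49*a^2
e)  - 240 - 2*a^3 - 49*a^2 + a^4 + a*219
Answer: a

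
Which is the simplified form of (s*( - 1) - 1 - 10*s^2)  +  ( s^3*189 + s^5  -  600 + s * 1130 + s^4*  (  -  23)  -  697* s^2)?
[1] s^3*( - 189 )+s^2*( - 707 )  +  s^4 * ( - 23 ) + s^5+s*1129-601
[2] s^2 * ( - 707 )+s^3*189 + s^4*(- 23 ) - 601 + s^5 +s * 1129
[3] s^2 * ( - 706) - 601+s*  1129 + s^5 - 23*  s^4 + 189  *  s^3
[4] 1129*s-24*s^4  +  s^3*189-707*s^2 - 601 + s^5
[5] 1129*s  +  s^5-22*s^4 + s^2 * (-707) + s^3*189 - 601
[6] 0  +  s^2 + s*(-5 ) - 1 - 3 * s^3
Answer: 2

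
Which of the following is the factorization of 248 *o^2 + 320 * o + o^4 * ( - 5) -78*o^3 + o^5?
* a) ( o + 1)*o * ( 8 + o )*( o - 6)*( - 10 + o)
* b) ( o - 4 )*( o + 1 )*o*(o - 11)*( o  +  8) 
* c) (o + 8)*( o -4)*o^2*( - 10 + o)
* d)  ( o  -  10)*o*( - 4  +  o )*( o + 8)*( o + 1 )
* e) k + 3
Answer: d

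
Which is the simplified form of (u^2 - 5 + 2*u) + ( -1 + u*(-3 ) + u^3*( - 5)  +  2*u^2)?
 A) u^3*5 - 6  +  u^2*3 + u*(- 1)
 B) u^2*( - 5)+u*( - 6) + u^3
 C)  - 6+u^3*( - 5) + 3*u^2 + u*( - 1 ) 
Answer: C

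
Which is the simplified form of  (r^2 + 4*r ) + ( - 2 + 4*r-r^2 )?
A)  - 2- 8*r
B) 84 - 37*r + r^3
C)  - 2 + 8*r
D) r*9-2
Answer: C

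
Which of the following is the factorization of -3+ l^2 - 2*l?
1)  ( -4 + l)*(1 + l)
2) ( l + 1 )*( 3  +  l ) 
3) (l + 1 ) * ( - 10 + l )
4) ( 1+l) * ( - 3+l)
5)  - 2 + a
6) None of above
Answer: 4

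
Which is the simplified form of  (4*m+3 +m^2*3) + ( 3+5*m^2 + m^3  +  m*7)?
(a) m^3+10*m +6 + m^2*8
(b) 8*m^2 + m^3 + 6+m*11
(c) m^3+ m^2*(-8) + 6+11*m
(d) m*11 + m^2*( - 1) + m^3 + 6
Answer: b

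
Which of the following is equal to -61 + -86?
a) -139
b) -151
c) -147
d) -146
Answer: c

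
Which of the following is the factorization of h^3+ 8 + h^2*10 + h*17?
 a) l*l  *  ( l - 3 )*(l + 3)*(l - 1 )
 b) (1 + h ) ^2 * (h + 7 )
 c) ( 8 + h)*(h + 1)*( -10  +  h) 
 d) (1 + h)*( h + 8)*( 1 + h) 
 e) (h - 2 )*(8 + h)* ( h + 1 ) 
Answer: d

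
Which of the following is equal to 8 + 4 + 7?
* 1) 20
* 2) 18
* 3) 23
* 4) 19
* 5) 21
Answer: 4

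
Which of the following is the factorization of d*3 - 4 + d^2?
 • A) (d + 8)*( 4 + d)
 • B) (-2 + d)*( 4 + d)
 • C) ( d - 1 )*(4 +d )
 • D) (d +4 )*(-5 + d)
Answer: C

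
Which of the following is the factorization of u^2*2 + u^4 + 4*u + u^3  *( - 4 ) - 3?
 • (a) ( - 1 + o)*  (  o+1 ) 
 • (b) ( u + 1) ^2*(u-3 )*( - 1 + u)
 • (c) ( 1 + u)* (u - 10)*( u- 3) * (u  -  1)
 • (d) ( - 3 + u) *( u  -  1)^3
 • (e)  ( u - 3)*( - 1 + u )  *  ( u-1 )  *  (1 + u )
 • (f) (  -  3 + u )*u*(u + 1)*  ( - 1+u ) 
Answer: e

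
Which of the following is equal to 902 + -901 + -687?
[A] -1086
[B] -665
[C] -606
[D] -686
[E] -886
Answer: D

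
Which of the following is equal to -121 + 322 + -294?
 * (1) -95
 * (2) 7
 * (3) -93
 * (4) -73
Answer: 3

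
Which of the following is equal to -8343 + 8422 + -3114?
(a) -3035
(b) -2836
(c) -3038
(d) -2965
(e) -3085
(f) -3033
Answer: a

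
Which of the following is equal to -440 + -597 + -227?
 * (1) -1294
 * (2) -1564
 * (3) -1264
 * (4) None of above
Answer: 3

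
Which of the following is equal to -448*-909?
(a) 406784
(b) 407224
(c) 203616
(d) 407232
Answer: d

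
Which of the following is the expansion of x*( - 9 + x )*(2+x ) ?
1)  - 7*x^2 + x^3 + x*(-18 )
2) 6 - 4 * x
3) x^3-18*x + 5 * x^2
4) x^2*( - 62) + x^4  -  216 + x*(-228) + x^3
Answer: 1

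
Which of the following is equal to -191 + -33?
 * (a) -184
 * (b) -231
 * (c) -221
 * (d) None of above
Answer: d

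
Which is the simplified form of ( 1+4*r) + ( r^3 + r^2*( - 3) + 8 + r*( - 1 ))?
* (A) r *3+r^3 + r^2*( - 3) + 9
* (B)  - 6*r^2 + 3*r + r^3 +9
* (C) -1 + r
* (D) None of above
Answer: A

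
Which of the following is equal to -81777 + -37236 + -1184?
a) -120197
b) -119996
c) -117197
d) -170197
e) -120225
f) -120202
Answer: a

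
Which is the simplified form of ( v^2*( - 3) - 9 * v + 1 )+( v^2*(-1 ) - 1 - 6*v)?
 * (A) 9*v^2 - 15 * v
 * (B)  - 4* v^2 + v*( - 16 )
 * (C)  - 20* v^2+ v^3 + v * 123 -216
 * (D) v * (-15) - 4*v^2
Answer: D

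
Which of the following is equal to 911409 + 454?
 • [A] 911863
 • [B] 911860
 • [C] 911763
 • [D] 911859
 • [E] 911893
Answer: A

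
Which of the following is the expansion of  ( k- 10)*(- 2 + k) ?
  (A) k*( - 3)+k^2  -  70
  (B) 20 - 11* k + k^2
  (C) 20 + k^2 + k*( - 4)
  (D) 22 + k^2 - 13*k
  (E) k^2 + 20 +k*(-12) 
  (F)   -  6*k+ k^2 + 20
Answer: E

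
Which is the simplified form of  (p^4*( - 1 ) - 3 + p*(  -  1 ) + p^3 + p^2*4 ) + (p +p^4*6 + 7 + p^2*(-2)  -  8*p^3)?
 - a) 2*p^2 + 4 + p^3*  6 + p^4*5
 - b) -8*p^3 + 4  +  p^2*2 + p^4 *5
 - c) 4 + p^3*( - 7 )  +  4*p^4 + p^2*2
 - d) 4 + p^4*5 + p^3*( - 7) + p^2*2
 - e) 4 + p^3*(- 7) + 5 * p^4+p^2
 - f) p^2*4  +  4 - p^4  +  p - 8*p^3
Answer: d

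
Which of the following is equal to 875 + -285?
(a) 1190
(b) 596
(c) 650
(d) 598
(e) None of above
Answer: e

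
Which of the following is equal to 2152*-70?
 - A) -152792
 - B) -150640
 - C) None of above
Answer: B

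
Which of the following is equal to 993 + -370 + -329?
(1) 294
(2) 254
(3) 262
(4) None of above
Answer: 1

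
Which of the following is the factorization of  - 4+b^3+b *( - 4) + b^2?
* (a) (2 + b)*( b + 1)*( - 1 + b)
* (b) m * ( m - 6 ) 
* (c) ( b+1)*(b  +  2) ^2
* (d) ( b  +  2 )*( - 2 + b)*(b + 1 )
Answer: d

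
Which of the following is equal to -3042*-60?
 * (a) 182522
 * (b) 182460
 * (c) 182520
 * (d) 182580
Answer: c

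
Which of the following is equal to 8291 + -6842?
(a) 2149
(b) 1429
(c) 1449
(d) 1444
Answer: c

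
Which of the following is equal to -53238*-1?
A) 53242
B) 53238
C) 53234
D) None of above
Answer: B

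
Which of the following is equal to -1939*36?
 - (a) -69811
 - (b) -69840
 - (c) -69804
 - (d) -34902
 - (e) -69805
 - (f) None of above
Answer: c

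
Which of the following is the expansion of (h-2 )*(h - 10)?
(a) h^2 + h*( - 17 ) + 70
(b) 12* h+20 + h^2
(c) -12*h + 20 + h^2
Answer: c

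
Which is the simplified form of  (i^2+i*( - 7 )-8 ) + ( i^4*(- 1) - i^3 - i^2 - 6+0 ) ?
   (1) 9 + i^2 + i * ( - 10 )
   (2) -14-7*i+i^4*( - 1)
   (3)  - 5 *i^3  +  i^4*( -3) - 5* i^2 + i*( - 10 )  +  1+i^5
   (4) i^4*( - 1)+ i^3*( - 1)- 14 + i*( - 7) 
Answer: 4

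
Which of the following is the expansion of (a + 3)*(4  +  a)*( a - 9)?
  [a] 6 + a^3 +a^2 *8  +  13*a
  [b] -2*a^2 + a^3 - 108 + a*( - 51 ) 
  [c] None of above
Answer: b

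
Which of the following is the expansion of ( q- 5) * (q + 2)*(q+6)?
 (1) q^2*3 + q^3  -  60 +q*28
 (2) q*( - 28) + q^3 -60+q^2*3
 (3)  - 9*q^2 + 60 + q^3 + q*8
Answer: 2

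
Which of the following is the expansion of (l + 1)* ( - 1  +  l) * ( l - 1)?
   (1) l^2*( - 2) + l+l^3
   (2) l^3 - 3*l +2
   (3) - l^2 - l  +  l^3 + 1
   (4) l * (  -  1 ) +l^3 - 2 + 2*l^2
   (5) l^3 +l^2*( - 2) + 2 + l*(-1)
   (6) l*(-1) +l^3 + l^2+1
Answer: 3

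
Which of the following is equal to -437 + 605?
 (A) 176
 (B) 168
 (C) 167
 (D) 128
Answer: B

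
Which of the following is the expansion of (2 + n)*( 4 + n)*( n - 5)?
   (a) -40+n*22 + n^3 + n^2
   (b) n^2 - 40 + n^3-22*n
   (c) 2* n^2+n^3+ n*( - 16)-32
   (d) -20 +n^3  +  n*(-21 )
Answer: b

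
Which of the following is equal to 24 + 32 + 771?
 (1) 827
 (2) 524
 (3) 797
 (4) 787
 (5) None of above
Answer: 1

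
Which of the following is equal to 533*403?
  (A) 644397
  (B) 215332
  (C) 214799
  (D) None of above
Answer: C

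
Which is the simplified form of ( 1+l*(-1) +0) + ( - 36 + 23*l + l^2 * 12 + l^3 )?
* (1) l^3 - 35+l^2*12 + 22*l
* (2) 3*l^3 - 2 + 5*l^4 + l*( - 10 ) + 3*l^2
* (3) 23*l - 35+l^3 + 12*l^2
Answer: 1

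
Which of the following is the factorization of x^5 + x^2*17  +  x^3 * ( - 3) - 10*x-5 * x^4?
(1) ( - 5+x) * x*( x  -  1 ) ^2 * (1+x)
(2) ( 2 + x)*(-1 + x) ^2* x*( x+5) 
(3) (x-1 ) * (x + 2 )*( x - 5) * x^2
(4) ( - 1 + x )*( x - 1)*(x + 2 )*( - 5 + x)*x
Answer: 4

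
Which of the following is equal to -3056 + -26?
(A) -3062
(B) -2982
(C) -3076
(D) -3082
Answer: D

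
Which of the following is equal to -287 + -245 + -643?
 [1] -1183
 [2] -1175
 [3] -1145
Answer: 2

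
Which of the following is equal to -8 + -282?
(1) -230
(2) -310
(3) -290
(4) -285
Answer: 3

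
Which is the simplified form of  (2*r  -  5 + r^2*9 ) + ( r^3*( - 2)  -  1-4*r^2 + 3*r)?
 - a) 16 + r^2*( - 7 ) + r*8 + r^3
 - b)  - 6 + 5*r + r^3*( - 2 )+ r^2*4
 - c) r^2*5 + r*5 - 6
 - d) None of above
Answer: d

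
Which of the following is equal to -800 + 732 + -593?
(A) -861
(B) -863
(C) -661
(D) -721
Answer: C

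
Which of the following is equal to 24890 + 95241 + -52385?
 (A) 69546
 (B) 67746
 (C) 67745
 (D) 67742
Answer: B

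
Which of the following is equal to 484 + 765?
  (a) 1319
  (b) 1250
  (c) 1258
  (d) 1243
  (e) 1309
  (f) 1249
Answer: f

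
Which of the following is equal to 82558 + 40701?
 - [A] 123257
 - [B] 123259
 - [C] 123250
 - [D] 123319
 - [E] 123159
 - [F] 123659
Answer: B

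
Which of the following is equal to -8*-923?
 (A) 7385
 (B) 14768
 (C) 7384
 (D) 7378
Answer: C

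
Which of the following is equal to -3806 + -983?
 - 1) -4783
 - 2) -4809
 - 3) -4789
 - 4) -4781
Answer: 3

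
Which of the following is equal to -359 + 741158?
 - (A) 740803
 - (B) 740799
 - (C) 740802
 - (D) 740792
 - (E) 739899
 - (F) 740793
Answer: B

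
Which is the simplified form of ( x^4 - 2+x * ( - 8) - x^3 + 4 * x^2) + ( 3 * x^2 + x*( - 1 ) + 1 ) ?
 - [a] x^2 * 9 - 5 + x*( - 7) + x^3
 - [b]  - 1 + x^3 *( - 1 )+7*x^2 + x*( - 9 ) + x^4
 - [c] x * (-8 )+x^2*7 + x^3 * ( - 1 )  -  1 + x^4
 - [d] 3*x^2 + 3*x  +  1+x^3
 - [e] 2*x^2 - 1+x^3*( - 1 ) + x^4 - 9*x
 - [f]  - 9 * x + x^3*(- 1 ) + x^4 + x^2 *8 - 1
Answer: b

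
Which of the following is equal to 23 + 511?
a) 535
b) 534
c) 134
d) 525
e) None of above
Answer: b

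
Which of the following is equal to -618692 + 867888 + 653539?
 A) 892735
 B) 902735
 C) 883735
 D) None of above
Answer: B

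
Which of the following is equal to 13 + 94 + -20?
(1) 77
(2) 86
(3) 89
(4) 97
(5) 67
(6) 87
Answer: 6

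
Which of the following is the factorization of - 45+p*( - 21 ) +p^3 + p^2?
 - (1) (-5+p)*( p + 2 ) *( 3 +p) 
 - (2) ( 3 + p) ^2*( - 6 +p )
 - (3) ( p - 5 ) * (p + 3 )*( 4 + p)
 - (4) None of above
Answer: 4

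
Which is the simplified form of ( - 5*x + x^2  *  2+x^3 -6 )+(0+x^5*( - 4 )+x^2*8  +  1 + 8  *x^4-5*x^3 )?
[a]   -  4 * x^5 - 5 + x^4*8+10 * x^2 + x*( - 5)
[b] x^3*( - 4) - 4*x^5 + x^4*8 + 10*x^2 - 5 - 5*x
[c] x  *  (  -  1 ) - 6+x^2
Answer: b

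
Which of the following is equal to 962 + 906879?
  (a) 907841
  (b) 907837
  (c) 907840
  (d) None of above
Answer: a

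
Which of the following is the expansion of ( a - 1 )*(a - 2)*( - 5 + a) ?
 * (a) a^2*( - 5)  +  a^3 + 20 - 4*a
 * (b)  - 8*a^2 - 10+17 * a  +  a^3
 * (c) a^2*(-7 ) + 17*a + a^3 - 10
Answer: b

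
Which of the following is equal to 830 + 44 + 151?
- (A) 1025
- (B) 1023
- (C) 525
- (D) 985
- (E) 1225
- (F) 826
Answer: A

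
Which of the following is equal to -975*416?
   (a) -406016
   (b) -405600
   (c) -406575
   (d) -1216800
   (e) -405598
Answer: b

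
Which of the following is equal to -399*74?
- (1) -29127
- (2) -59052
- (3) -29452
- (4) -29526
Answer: 4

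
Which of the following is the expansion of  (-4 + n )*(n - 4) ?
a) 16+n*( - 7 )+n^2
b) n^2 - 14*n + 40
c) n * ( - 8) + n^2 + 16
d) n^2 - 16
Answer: c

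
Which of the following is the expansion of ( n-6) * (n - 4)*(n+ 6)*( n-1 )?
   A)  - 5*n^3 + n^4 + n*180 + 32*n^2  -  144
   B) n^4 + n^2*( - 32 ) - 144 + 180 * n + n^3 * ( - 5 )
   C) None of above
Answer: B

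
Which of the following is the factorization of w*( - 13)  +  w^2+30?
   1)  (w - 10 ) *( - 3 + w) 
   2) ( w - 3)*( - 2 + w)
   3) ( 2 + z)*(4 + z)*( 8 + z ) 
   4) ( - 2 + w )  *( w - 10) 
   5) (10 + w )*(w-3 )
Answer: 1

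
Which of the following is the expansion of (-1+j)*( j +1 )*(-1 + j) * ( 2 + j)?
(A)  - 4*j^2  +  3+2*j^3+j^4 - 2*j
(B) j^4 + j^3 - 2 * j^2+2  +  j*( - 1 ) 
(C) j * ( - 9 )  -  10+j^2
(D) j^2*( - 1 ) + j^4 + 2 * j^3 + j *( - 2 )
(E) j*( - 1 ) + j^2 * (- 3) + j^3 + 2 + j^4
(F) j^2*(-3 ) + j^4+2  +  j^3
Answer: E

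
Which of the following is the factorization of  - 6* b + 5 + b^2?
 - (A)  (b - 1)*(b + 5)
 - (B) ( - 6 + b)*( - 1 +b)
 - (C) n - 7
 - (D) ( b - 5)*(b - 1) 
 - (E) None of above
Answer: D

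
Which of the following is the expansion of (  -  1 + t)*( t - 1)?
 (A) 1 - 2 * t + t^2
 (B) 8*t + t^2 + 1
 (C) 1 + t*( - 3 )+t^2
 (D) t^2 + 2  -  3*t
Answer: A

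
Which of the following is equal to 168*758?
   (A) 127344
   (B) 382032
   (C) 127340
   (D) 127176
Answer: A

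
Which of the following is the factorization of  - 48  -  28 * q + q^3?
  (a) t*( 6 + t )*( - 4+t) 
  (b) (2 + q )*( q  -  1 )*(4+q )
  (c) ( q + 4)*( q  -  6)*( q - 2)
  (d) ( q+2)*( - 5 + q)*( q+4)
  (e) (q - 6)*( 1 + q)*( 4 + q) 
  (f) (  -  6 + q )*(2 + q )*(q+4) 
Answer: f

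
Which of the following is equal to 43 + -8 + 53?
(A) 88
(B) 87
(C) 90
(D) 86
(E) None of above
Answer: A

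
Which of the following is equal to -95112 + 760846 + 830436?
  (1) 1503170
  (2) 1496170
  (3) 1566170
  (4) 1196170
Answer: 2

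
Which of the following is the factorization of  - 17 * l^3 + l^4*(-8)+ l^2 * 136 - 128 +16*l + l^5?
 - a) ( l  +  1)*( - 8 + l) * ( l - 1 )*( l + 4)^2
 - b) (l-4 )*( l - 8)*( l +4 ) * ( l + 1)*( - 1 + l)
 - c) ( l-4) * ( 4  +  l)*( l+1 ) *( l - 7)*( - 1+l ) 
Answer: b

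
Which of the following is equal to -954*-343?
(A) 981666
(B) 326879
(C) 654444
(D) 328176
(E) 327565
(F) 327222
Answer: F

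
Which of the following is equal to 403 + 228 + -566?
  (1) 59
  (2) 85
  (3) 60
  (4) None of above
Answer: 4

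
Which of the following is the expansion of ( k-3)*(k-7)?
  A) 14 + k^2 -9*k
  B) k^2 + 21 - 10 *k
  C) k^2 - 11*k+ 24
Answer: B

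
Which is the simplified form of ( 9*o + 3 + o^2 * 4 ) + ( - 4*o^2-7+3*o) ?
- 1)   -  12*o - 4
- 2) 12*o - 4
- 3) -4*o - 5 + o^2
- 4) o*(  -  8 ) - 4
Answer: 2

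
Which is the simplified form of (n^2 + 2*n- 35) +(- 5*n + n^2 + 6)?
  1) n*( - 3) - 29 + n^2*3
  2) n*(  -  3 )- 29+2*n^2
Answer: 2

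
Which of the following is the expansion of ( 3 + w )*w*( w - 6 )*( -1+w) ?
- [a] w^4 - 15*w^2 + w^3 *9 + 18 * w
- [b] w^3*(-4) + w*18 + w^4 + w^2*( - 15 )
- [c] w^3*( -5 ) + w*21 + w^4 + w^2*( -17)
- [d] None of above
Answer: b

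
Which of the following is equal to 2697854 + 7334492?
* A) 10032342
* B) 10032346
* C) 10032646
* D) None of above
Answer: B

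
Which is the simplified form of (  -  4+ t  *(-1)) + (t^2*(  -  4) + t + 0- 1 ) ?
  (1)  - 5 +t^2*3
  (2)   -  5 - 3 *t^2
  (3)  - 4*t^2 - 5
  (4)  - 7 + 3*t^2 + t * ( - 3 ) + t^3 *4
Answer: 3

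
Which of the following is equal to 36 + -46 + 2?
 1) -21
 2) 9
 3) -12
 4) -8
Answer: 4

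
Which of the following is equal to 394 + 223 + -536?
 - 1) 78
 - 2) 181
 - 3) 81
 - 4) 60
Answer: 3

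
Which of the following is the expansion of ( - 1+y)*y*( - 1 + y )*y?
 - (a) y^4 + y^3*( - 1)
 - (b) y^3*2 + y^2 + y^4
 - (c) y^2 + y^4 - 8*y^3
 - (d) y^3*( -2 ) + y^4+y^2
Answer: d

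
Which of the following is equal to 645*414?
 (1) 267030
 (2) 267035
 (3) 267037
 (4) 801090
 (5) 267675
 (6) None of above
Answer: 1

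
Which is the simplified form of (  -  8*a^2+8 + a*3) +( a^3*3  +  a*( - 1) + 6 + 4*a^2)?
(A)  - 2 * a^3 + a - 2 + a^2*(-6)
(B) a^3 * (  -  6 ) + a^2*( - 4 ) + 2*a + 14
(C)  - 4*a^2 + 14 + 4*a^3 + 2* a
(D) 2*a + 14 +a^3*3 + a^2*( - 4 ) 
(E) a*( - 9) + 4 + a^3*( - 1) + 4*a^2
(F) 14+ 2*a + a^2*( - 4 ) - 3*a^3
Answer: D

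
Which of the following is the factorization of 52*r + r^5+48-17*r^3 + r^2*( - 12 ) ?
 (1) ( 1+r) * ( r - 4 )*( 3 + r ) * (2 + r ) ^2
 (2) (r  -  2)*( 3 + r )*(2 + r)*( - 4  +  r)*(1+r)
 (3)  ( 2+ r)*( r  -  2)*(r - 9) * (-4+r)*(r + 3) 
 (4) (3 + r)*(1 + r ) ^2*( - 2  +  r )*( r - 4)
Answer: 2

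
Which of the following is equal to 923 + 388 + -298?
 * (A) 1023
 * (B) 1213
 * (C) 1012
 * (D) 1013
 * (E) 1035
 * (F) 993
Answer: D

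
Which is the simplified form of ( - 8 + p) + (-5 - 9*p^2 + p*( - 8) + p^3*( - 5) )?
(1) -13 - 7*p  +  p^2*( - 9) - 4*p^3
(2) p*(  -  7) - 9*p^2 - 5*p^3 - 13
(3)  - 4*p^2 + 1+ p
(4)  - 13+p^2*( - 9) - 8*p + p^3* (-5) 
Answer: 2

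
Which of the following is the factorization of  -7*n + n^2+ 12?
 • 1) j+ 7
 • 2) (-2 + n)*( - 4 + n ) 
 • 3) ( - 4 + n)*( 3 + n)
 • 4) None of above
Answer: 4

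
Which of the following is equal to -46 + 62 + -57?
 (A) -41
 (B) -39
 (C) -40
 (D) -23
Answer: A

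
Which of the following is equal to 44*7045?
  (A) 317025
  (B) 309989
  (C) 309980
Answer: C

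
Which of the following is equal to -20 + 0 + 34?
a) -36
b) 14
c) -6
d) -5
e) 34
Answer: b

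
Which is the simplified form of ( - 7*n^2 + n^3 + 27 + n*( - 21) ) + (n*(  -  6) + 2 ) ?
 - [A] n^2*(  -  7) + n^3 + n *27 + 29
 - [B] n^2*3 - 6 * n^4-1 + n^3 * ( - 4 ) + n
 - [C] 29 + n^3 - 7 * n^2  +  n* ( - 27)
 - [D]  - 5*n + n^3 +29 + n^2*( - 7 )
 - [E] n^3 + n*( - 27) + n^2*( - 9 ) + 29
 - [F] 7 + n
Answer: C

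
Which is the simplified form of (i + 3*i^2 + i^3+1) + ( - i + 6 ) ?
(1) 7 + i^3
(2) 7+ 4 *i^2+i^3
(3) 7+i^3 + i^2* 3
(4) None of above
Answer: 3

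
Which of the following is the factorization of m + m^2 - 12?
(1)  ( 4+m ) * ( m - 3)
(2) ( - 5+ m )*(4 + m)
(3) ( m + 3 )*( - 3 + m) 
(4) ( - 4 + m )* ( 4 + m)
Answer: 1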